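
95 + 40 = 135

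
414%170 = 74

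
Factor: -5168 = -1 * 2^4 * 17^1 * 19^1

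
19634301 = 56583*347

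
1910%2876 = 1910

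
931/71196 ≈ 0.0131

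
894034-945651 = -51617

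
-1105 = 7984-9089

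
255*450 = 114750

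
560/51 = 10 + 50/51 ≈ 10.98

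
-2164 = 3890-6054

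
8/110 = 4/55 ≈ 0.0727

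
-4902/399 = -12 - 2/7 ≈ -12.29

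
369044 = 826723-457679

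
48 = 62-14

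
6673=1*6673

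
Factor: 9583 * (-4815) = -1 * 3^2 * 5^1 * 7^1 * 37^2 * 107^1 = -46142145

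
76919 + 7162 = 84081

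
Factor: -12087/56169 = -1*17^1*79^(-1) = -17/79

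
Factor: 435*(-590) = -1*2^1*3^1*5^2*29^1*59^1 = -256650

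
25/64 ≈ 0.391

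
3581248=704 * 5087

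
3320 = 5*664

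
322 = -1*(-322)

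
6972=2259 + 4713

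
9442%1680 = 1042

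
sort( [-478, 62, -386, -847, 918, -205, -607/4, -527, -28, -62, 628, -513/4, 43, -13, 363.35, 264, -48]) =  [-847, -527, -478, -386, -205, -607/4, -513/4, -62, -48, -28, -13, 43, 62, 264, 363.35, 628, 918]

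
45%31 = 14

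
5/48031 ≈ 0.000104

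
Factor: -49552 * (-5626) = 2^5 * 19^1 * 29^1 * 97^1 * 163^1 = 278779552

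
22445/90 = 249 + 7/18≈249.39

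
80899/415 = 194 + 389/415 ≈ 194.94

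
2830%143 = 113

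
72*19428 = 1398816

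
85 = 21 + 64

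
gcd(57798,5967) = 117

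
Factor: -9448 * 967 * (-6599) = 2^3 * 967^1 * 1181^1 * 6599^1 = 60289889384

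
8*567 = 4536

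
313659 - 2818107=-2504448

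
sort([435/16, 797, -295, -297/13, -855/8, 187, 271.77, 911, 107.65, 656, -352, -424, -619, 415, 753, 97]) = [-619, -424, -352, -295, -855/8, -297/13, 435/16, 97, 107.65, 187, 271.77, 415, 656, 753, 797, 911]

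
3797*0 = 0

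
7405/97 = 76+33/97 ≈ 76.34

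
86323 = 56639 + 29684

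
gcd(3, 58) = 1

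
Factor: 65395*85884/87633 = 2^2*3^(-1)*5^1*7^(-1)*11^1*13^(-1)*17^1*29^1*41^1*107^(-1)*421^1 = 1872128060/29211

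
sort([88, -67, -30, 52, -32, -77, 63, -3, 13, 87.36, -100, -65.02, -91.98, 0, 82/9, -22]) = [-100, -91.98, -77, -67, -65.02, -32, -30, -22, -3, 0, 82/9, 13, 52, 63, 87.36, 88]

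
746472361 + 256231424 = 1002703785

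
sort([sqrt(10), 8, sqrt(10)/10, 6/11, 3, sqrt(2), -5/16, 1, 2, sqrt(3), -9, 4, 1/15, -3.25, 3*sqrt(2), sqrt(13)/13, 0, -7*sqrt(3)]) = [-7*sqrt(3), -9, -3.25, -5/16, 0, 1/15, sqrt(13)/13, sqrt(10)/10, 6/11, 1, sqrt(2), sqrt(3), 2, 3, sqrt(10), 4, 3*sqrt(2), 8]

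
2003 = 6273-4270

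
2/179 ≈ 0.0112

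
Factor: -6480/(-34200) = 2^1*3^2*5^(-1)*19^(-1) = 18/95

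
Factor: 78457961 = 5783^1 * 13567^1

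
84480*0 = 0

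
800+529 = 1329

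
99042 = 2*49521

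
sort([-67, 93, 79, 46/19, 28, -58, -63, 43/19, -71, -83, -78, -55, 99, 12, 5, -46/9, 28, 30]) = [-83, -78, -71, -67, -63, -58, -55, -46/9, 43/19, 46/19, 5, 12, 28, 28, 30, 79, 93, 99]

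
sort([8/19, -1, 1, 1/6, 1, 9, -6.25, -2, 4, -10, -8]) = [-10, -8, -6.25, -2, -1, 1/6, 8/19, 1, 1, 4, 9]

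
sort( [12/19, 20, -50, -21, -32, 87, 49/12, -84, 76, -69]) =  [-84, -69, -50, -32, -21, 12/19, 49/12, 20, 76, 87]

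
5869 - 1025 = 4844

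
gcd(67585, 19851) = 1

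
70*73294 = 5130580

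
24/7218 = 4/1203 ≈ 0.00333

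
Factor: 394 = 2^1*197^1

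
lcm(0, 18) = 0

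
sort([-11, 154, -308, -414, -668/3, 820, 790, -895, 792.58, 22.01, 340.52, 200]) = [-895, -414, -308, -668/3, -11, 22.01, 154, 200, 340.52, 790, 792.58, 820]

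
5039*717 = 3612963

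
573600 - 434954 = 138646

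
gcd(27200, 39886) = 2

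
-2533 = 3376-5909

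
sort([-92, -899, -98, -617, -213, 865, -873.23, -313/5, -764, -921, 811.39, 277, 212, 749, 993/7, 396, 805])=[-921, -899, -873.23, -764, -617, -213, -98, -92, -313/5, 993/7, 212, 277, 396, 749, 805, 811.39, 865]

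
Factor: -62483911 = -1 * 7^1 * 8926273^1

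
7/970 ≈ 0.00722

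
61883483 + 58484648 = 120368131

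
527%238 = 51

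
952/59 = 16 + 8/59 ≈ 16.14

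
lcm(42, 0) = 0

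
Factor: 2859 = 3^1*953^1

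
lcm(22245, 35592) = 177960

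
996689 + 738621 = 1735310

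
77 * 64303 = 4951331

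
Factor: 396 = 2^2*3^2*11^1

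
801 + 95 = 896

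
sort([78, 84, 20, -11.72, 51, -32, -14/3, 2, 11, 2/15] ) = [-32, -11.72, -14/3, 2/15, 2, 11, 20, 51, 78, 84] 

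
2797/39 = 71 + 28/39 ≈ 71.72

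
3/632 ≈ 0.00475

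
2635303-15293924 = -12658621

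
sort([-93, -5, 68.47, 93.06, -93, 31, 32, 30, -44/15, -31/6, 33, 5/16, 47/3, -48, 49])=[-93, -93, -48, -31/6, -5, -44/15, 5/16, 47/3, 30, 31, 32, 33, 49, 68.47, 93.06]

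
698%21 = 5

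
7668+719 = 8387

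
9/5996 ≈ 0.00150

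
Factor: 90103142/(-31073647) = -1*2^1*11^(-2)*71^(-1)*3617^(-1)*45051571^1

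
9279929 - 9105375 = 174554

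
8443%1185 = 148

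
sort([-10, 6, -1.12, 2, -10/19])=[-10, -1.12, -10/19, 2, 6]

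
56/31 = 1 + 25/31 ≈ 1.81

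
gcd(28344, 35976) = 24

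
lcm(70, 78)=2730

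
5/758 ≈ 0.00660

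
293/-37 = -7-34/37 ≈ -7.92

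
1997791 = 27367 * 73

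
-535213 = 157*(-3409)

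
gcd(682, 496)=62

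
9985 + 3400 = 13385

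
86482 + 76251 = 162733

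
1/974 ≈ 0.00103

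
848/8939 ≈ 0.0949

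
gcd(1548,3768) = 12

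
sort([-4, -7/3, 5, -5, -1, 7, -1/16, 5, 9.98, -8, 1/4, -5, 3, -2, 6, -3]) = [-8, -5, -5, -4, -3, -7/3, -2, -1, -1/16, 1/4, 3, 5, 5, 6, 7, 9.98]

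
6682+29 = 6711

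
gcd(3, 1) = 1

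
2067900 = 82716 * 25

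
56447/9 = 6271 + 8/9 ≈ 6271.89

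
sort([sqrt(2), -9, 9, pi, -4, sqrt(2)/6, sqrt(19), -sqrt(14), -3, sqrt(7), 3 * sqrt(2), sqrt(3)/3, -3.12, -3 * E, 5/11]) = [-9, -3 * E, -4, -sqrt(14), -3.12, -3, sqrt(2)/6, 5/11, sqrt(3)/3, sqrt(2), sqrt(7), pi, 3 * sqrt(2), sqrt(19), 9]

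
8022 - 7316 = 706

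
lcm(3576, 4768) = 14304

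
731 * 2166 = 1583346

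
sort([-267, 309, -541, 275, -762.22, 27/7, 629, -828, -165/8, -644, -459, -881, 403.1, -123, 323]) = [-881, -828, -762.22, -644, -541, -459, -267, -123, -165/8, 27/7, 275, 309, 323, 403.1, 629]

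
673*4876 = 3281548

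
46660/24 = 11665/6 ≈ 1944.17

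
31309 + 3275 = 34584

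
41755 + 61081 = 102836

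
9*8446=76014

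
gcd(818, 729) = 1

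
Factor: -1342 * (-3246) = 2^2 * 3^1 * 11^1 * 61^1 * 541^1 = 4356132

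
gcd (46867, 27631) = 1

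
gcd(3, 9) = 3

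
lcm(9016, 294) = 27048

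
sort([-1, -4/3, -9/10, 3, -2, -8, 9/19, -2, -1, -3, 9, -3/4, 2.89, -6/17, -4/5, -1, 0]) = [-8, -3, -2, -2, -4/3, -1, -1, -1, -9/10, -4/5, -3/4, -6/17, 0, 9/19, 2.89, 3, 9]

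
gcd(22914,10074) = 6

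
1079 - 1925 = -846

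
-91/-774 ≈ 0.118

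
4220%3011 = 1209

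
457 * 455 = 207935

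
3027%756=3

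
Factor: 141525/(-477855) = -1*5^1*7^(-1)*17^1*41^(-1) = -85/287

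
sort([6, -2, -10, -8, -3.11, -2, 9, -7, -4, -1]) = [-10, -8, -7, -4, -3.11, -2, -2, -1, 6, 9]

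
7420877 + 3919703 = 11340580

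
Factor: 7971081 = 3^1 * 2657027^1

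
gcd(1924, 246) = 2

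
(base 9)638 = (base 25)kl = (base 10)521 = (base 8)1011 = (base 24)lh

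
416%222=194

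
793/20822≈0.0381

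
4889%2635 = 2254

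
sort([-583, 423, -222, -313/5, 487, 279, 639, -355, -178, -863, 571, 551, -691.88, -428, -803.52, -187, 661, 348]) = [-863, -803.52, -691.88, -583, -428, -355, -222, -187, -178, -313/5, 279, 348, 423, 487, 551, 571, 639, 661]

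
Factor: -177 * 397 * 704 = -1 * 2^6 * 3^1 * 11^1 * 59^1 * 397^1 = -49469376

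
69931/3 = 23310 + 1/3 ≈ 23310.33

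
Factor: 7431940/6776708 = 5^1*31^1*11987^1*1694177^(-1) = 1857985/1694177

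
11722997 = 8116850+3606147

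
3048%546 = 318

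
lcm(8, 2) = 8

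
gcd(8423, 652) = 1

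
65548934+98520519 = 164069453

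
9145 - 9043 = 102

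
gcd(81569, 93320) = 1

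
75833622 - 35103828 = 40729794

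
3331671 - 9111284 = -5779613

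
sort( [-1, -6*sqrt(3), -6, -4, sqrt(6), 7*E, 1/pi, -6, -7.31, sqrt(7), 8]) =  [-6*sqrt(3), -7.31, -6, -6, -4, -1, 1/pi, sqrt(6), sqrt(7), 8, 7*E]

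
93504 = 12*7792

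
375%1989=375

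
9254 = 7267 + 1987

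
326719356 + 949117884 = 1275837240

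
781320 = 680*1149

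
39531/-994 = -39 - 765/994 ≈ -39.77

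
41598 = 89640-48042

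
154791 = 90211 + 64580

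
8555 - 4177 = 4378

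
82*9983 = 818606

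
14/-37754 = -7/18877≈-0.000371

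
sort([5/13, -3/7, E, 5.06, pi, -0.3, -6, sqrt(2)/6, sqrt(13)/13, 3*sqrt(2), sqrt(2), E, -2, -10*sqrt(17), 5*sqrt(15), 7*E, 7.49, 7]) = [-10*sqrt(17), -6, -2, -3/7, -0.3, sqrt(2)/6, sqrt(13)/13, 5/13, sqrt(2), E, E, pi, 3*sqrt(2), 5.06, 7, 7.49, 7*E, 5*sqrt(15)]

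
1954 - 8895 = -6941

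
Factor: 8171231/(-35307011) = -1*17^(-1)*47^(-1)*44189^(-1)*8171231^1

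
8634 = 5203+3431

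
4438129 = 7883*563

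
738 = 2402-1664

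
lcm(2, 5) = 10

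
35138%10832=2642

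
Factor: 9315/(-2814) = -1 * 2^(-1) * 3^3 * 5^1 * 7^(-1) * 23^1 * 67^(-1) = -3105/938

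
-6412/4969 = -1-1443/4969 ≈ -1.29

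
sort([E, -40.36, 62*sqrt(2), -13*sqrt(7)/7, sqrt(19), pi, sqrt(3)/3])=[-40.36, -13*sqrt(7)/7, sqrt(3)/3, E, pi, sqrt(19), 62*sqrt(2)]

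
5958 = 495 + 5463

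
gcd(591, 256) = 1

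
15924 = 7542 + 8382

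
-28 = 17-45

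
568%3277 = 568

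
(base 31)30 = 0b1011101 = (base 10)93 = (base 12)79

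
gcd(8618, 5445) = 1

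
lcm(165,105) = 1155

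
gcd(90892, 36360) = 4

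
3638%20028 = 3638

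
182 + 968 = 1150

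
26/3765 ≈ 0.00691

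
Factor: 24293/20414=2^(-1)*17^1*59^(-1)*173^(-1)*1429^1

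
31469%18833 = 12636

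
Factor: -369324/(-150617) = 2^2*3^2*10259^1*150617^(-1)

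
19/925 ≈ 0.0205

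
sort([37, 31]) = [31, 37]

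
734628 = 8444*87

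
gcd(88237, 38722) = 1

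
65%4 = 1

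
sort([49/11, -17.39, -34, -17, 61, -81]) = [-81, -34, -17.39, -17, 49/11, 61]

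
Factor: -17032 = -1*2^3*2129^1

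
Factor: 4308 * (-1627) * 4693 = -1 * 2^2 * 3^1 * 13^1 * 19^2 * 359^1 * 1627^1 = -32893781388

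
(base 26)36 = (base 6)220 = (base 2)1010100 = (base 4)1110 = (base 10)84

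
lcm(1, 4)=4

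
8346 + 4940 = 13286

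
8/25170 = 4/12585 ≈ 0.000318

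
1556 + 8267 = 9823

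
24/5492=6/1373 ≈ 0.00437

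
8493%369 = 6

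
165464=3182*52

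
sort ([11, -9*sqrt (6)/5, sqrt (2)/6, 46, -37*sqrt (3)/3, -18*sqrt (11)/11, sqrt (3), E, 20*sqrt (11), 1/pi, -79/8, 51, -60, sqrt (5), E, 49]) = [-60, -37*sqrt (3)/3, -79/8, -18*sqrt (11)/11, -9*sqrt (6)/5, sqrt (2)/6, 1/pi, sqrt (3), sqrt (5), E, E, 11, 46, 49, 51, 20*sqrt (11)]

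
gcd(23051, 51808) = 1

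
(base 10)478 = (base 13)2aa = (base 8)736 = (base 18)18a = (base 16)1de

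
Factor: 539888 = 2^4 * 41^1 * 823^1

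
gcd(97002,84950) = 2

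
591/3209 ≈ 0.184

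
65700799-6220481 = 59480318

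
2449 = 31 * 79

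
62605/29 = 2158 + 23/29 ≈ 2158.79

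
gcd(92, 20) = 4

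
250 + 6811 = 7061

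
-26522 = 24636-51158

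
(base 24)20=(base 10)48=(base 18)2c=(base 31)1h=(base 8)60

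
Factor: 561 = 3^1*11^1*17^1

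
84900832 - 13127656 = 71773176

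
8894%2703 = 785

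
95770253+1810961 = 97581214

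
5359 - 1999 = 3360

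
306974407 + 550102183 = 857076590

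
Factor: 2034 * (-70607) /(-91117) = 2^1 * 3^2 * 13^(-1) * 43^(-1) * 113^1 * 163^(-1) * 70607^1 = 143614638/91117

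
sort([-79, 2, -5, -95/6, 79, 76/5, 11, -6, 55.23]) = [-79, -95/6, -6, -5, 2, 11, 76/5, 55.23, 79]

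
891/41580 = 3/140 ≈ 0.0214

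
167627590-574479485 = -406851895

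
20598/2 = 10299 = 10299.00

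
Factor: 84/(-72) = -1*2^(-1)*3^(-1)*7^1 = -7/6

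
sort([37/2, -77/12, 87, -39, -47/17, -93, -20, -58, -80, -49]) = [-93, -80, -58, -49, -39, -20, -77/12, -47/17, 37/2, 87]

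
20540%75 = 65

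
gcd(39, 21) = 3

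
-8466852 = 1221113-9687965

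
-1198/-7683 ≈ 0.156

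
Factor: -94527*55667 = -1*3^5*389^1*55667^1 = -5262034509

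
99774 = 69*1446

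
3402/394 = 1701/197 ≈ 8.63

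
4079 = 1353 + 2726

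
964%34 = 12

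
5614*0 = 0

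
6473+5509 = 11982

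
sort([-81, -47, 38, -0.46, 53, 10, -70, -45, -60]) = [-81, -70, -60, -47, -45, -0.46, 10, 38, 53]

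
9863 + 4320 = 14183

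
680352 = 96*7087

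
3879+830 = 4709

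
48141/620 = 77 + 401/620 ≈ 77.65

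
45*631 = 28395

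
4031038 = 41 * 98318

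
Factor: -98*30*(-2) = 2^3*3^1*5^1*7^2 = 5880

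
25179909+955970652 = 981150561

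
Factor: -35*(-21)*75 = 3^2*5^3*7^2 = 55125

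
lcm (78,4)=156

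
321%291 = 30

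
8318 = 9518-1200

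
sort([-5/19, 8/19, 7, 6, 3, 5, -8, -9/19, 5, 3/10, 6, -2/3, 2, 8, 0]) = [-8, -2/3, -9/19, -5/19, 0, 3/10, 8/19, 2, 3, 5, 5, 6, 6, 7, 8]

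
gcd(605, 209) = 11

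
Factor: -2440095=-1*3^1*5^1*7^1*17^1*1367^1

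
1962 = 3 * 654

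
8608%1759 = 1572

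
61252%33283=27969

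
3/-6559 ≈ -0.000457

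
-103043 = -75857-27186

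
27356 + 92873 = 120229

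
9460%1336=108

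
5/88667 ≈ 0.0000564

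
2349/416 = 5 + 269/416 ≈ 5.65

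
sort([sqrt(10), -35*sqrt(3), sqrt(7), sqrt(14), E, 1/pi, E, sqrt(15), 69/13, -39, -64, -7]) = [-64, -35*sqrt(3), -39, -7, 1/pi, sqrt(7), E, E, sqrt(10), sqrt(14), sqrt(15), 69/13]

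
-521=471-992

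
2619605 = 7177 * 365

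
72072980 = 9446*7630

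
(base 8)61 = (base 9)54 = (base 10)49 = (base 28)1l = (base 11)45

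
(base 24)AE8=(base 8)13730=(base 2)1011111011000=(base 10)6104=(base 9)8332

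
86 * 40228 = 3459608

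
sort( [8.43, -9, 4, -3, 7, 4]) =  [-9, -3, 4, 4, 7, 8.43]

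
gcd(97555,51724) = 1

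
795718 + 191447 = 987165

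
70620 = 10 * 7062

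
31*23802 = 737862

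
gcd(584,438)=146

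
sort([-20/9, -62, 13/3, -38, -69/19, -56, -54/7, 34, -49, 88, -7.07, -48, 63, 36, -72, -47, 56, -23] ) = [-72, -62, -56, -49, -48, -47, -38, -23, -54/7, -7.07, -69/19, -20/9, 13/3, 34, 36, 56, 63, 88] 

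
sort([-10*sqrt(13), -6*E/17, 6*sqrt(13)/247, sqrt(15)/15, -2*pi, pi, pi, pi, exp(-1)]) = [-10*sqrt(13), -2*pi, -6*E/17, 6*sqrt(13)/247, sqrt(15)/15, exp(-1), pi, pi, pi]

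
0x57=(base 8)127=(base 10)87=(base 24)3f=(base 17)52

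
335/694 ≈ 0.483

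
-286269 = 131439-417708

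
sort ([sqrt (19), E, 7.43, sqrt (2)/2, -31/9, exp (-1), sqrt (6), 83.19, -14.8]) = [-14.8, -31/9, exp (-1), sqrt (2)/2, sqrt (6), E, sqrt (19), 7.43, 83.19]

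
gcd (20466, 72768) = 2274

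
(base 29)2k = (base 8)116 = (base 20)3i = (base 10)78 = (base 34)2a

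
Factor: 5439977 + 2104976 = 13^1 * 580381^1 = 7544953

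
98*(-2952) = -289296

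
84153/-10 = -8415-3/10 = -8415.30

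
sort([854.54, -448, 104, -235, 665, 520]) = [-448, -235, 104, 520, 665, 854.54]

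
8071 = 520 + 7551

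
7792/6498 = 3896/3249 ≈ 1.20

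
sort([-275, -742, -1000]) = [-1000, -742, -275]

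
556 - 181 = 375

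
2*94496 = 188992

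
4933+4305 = 9238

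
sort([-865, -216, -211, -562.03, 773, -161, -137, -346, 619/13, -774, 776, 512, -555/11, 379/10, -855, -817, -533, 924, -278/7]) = [-865, -855, -817, -774, -562.03, -533, -346, -216, -211, -161, -137, -555/11, -278/7, 379/10, 619/13, 512, 773, 776, 924]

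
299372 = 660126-360754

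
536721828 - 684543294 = -147821466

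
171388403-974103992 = -802715589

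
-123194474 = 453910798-577105272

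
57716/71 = 812+64/71 ≈ 812.90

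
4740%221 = 99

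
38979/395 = 98+269/395 ≈ 98.68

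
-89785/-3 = 29928 + 1/3 ≈ 29928.33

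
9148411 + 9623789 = 18772200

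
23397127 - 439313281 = -415916154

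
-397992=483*(-824) 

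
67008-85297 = -18289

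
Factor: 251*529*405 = 3^4*5^1*23^2*251^1 = 53775495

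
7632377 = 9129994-1497617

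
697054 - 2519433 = -1822379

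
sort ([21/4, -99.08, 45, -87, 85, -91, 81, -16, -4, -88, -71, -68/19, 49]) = [-99.08, -91, -88, -87, -71, -16, -4, -68/19, 21/4, 45, 49, 81, 85]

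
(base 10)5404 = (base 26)7pm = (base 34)4mw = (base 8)12434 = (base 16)151c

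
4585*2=9170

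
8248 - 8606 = -358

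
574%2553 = 574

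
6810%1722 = 1644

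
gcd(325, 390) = 65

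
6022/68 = 3011/34 ≈ 88.56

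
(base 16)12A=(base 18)GA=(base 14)174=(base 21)E4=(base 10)298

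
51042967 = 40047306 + 10995661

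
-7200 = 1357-8557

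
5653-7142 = -1489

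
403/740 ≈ 0.545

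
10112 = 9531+581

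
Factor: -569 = -1*569^1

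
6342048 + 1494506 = 7836554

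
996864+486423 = 1483287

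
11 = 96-85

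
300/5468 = 75/1367 ≈ 0.0549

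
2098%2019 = 79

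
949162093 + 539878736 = 1489040829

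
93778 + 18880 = 112658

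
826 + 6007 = 6833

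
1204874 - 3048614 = -1843740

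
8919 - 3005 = 5914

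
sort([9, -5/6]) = [-5/6, 9]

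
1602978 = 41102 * 39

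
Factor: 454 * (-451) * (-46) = 2^2 * 11^1 * 23^1 * 41^1 * 227^1 = 9418684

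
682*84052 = 57323464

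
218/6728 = 109/3364 ≈ 0.0324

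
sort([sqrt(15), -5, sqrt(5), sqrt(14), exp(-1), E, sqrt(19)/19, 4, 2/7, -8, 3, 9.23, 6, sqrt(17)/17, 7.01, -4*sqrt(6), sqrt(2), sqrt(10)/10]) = [-4*sqrt(6), -8, -5, sqrt(19)/19, sqrt(17)/17, 2/7, sqrt(10)/10, exp(-1), sqrt(2), sqrt(5), E, 3, sqrt(14), sqrt(15), 4, 6, 7.01, 9.23]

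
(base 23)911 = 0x12b1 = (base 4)1022301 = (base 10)4785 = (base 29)5k0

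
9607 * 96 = 922272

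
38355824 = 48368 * 793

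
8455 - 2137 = 6318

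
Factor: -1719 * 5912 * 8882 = -1 * 2^4 * 3^2 * 191^1 * 739^1 * 4441^1 = -90265350096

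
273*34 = 9282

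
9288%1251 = 531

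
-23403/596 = -39 - 159/596 ≈ -39.27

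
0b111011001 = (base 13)2a5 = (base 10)473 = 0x1d9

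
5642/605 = 9 + 197/605 ≈ 9.33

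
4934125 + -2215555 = 2718570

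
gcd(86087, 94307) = 1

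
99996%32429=2709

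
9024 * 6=54144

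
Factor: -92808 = -1 * 2^3 * 3^2 * 1289^1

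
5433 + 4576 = 10009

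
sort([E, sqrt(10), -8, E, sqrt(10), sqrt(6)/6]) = [-8, sqrt(6)/6, E, E, sqrt(10), sqrt(10)]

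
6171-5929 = 242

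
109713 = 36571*3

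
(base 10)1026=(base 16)402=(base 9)1360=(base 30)146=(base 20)2b6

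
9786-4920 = 4866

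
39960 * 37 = 1478520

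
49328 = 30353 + 18975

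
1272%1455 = 1272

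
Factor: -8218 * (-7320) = 2^4 * 3^1 * 5^1 * 7^1 * 61^1 * 587^1 = 60155760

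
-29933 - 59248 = -89181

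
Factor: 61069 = 173^1*353^1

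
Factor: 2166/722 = 3^1 = 3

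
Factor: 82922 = 2^1*7^1*5923^1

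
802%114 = 4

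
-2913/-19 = 153 + 6/19 ≈ 153.32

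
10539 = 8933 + 1606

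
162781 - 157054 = 5727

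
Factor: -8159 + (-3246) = -1*5^1*2281^1 = -11405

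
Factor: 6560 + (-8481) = -1*17^1*113^1 = -1921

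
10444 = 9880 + 564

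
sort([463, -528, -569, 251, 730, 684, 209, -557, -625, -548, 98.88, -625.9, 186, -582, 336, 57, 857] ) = [-625.9, -625, -582, -569, -557, -548, -528, 57, 98.88, 186, 209, 251, 336, 463, 684, 730, 857] 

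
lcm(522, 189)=10962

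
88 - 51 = 37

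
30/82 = 15/41≈0.366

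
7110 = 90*79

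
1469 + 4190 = 5659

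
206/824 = 1/4 = 0.25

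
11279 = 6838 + 4441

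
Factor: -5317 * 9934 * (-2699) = 2^1 * 13^1 * 409^1 * 2699^1 * 4967^1 = 142558691522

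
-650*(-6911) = 4492150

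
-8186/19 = -430 - 16/19 ≈ -430.84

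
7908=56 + 7852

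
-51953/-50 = 1039 + 3/50 = 1039.06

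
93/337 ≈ 0.276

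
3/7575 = 1/2525 ≈ 0.000396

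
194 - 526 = -332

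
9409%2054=1193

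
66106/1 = 66106 = 66106.00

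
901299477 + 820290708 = 1721590185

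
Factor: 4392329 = 313^1*14033^1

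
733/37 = 19 + 30/37 ≈ 19.81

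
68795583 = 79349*867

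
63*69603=4384989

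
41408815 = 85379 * 485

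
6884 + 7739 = 14623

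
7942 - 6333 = 1609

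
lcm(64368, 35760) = 321840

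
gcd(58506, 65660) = 98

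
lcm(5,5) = 5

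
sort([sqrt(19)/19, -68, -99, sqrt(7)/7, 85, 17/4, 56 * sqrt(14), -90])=[-99, -90, -68, sqrt(19)/19, sqrt(7)/7, 17/4, 85, 56 * sqrt(14)]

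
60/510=2/17 ≈ 0.118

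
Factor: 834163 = 11^1*75833^1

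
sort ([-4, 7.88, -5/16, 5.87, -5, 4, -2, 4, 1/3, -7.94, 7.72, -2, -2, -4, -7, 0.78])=[-7.94, -7, -5, -4, -4, -2, -2, -2, -5/16, 1/3, 0.78, 4, 4, 5.87, 7.72, 7.88]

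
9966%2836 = 1458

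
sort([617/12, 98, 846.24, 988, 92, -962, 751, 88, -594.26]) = [-962, -594.26, 617/12, 88, 92, 98, 751, 846.24, 988]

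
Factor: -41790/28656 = -1*2^(-3)*3^(-1)*5^1*7^1 = -35/24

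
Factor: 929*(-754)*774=-1*2^2*3^2*13^1*29^1*43^1*929^1=-542160684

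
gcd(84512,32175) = 1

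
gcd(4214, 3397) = 43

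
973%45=28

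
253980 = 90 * 2822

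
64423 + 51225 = 115648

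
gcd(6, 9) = 3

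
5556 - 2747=2809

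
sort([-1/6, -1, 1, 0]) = [-1, -1/6, 0, 1]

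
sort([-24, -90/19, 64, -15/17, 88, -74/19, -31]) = [-31, -24, -90/19, -74/19, -15/17, 64, 88]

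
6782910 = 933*7270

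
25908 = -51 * (-508)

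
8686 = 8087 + 599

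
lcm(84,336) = 336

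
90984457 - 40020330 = 50964127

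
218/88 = 2 + 21/44≈2.48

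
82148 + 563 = 82711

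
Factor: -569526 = -1*2^1*3^1*23^1*4127^1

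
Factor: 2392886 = 2^1*17^1*70379^1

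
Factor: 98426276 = 2^2 * 13^2 * 145601^1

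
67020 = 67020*1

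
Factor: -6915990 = -1*2^1*3^1*5^1*269^1*857^1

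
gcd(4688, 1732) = 4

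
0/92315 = 0 = 0.00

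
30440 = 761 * 40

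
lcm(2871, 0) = 0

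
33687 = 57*591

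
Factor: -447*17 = -1*3^1*17^1*149^1 = -7599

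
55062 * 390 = 21474180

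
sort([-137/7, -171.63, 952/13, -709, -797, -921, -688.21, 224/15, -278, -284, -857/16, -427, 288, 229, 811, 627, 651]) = [-921, -797, -709, -688.21, -427, -284, -278, -171.63, -857/16, -137/7, 224/15, 952/13, 229, 288, 627, 651, 811]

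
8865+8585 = 17450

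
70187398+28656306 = 98843704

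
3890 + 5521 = 9411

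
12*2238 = 26856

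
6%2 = 0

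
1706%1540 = 166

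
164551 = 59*2789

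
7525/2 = 3762 + 1/2 = 3762.50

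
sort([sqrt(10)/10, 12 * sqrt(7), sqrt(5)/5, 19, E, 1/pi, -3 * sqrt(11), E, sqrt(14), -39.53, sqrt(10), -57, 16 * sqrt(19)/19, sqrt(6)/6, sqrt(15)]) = [-57, -39.53, -3 * sqrt(11), sqrt(10)/10, 1/pi, sqrt(6)/6, sqrt(5)/5, E, E, sqrt(10), 16 * sqrt(19)/19, sqrt(14), sqrt(15), 19, 12 * sqrt(7)]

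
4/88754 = 2/44377 ≈ 0.0000451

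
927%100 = 27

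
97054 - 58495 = 38559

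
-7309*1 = -7309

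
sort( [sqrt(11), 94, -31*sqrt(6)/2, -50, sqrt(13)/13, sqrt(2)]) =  [-50, -31*sqrt(6)/2, sqrt(13)/13, sqrt(2), sqrt(11), 94]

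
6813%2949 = 915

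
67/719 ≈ 0.0932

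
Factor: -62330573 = -1 * 62330573^1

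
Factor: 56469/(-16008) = -1*2^(-3)*7^1*23^(-1)*29^(-1)*2689^1 = -18823/5336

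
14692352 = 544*27008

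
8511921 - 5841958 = 2669963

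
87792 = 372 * 236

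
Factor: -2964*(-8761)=2^2*3^1*13^1*19^1*8761^1=25967604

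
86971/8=10871 + 3/8≈10871.38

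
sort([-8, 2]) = [-8, 2]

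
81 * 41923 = 3395763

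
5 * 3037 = 15185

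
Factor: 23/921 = 3^(-1)*23^1*307^(-1)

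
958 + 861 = 1819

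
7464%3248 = 968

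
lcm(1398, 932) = 2796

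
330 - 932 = -602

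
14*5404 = 75656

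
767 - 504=263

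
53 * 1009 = 53477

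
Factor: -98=-1*2^1*7^2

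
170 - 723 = -553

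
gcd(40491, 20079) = 9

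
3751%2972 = 779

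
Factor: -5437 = -1*5437^1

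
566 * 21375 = 12098250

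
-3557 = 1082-4639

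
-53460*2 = -106920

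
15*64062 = 960930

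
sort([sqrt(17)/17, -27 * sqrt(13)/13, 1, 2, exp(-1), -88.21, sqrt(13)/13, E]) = [-88.21, -27 * sqrt(13)/13, sqrt(17)/17, sqrt(13)/13, exp(-1), 1, 2, E]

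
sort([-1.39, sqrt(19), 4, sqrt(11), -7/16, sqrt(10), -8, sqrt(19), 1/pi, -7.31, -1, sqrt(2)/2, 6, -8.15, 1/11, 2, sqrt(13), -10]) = [-10, -8.15, -8, -7.31, -1.39, -1, -7/16, 1/11, 1/pi, sqrt(2)/2, 2, sqrt(10), sqrt(11), sqrt(13), 4, sqrt(19), sqrt(19), 6]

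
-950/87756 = -475/43878 ≈ -0.0108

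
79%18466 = 79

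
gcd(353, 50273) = 1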